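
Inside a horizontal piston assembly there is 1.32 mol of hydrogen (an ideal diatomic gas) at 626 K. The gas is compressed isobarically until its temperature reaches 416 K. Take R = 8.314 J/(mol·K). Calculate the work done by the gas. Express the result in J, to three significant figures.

Isobaric: W = P ΔV = nR ΔT.
W = (1.32)(8.314)(416 − 626) = -2305 J.

W ≈ -2300 J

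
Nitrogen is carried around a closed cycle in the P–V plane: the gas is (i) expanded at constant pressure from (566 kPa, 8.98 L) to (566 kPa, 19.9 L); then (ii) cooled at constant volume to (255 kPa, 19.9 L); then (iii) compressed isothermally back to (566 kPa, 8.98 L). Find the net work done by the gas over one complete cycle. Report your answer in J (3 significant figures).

Leg (i): W = PΔV = (566)(19.9 − 8.98) = 6181 J.
Leg (ii): W = 0.
Leg (iii): W = PᵢVᵢ ln(V_f/Vᵢ) = (5074) ln(8.98/19.9) = -4038 J.
W_net = 6181 − 4038 = 2143 J.

W_net ≈ 2140 J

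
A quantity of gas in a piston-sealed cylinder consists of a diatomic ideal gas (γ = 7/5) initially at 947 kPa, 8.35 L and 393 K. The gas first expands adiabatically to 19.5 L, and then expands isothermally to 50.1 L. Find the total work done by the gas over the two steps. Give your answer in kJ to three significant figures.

W_total ≈ 11.0 kJ

Step 1 (adiabatic): W = (P₁V₁ − P₂V₂)/(γ−1) = (7907 − 5632)/0.4 = 5688 J.
After step 1: P = 288.8 kPa, V = 19.5 L, T = 279.9 K.
Step 2 (isothermal): W = P₁V₁ ln(V₂/V₁) = (5632) ln(50.1/19.5) = 5315 J.
W_total = 5688 + 5315 = 11002 J.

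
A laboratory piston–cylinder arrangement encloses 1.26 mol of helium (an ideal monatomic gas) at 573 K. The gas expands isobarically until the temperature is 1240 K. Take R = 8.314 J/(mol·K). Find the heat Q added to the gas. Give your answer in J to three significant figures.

Q ≈ 17500 J

Isobaric: W = nRΔT = (1.26)(8.314)(667) = 6987 J.
ΔU = nCᵥΔT with Cᵥ = 3R/2: ΔU = (1.26)(12.47)(667) = 10481 J.
Q = ΔU + W = 10481 + 6987 = 17468 J.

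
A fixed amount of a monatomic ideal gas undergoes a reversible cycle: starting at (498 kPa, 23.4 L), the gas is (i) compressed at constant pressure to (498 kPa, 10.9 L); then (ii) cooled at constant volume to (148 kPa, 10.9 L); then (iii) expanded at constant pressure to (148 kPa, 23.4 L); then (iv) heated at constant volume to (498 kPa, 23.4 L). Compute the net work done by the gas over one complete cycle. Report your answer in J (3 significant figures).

W_net ≈ -4370 J

Constant-volume legs do no work.
W(i) = (498)(10.9 − 23.4) = -6225 J; W(iii) = (148)(23.4 − 10.9) = 1850 J.
W_net = -6225 + 1850 = -4375 J (the counter-clockwise enclosed area).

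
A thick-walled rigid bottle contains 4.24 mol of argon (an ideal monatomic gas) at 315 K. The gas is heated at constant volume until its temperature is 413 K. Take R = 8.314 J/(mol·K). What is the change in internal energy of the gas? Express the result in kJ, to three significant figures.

Constant volume ⇒ W = 0, so Q = ΔU = nCᵥΔT with Cᵥ = 3R/2 = 12.47 J/(mol·K).
ΔU = (4.24)(12.47)(413 − 315) = 5182 J.

ΔU ≈ 5.18 kJ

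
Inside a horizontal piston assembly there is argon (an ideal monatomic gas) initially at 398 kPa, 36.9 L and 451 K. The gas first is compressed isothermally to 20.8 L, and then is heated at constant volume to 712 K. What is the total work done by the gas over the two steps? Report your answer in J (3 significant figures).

W_total ≈ -8420 J

Step 1 (isothermal): W = P₁V₁ ln(V₂/V₁) = (14686) ln(20.8/36.9) = -8419 J.
Step 2 (isochoric): W = 0 (constant volume).
W_total = -8419 + 0 = -8419 J.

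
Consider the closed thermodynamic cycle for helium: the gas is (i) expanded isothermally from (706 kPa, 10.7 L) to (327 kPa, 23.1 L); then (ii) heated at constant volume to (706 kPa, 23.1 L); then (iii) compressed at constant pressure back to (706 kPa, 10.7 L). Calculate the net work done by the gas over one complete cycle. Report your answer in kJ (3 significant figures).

W_net ≈ -2.94 kJ

Leg (i): W = PᵢVᵢ ln(V_f/Vᵢ) = (7554) ln(23.1/10.7) = 5814 J.
Leg (ii): W = 0.
Leg (iii): W = PΔV = (706)(10.7 − 23.1) = -8754 J.
W_net = 5814 − 8754 = -2941 J.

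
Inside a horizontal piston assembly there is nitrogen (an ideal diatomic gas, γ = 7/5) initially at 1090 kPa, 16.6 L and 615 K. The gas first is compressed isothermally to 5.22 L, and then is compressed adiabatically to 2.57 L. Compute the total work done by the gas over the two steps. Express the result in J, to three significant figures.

Step 1 (isothermal): W = P₁V₁ ln(V₂/V₁) = (18094) ln(5.22/16.6) = -20933 J.
After step 1: P = 3466 kPa, V = 5.22 L, T = 615 K.
Step 2 (adiabatic): W = (P₁V₁ − P₂V₂)/(γ−1) = (18094 − 24023)/0.4 = -14823 J.
W_total = -20933 − 14823 = -35756 J.

W_total ≈ -35800 J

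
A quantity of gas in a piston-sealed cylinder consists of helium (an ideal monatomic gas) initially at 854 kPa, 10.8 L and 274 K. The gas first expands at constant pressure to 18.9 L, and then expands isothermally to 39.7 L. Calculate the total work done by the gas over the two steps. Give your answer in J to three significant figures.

Step 1 (isobaric): W = PΔV = (854 kPa)(18.9 − 10.8 L) = 6917 J.
After step 1: P = 854 kPa, V = 18.9 L, T = 479.5 K.
Step 2 (isothermal): W = P₁V₁ ln(V₂/V₁) = (16141) ln(39.7/18.9) = 11979 J.
W_total = 6917 + 11979 = 18897 J.

W_total ≈ 18900 J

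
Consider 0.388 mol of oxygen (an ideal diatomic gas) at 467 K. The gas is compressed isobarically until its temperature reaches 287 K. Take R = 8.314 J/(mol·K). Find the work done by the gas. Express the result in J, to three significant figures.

W ≈ -581 J

Isobaric: W = P ΔV = nR ΔT.
W = (0.388)(8.314)(287 − 467) = -580.6 J.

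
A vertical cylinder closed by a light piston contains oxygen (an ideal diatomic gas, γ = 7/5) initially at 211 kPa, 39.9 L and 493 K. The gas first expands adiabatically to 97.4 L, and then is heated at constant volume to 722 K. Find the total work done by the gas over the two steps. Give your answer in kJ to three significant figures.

W_total ≈ 6.32 kJ

Step 1 (adiabatic): W = (P₁V₁ − P₂V₂)/(γ−1) = (8419 − 5891)/0.4 = 6319 J.
Step 2 (isochoric): W = 0 (constant volume).
W_total = 6319 + 0 = 6319 J.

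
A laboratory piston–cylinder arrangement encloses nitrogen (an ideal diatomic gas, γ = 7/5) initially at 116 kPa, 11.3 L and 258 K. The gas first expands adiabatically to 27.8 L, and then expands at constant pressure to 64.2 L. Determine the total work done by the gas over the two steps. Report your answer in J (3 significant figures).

Step 1 (adiabatic): W = (P₁V₁ − P₂V₂)/(γ−1) = (1311 − 914.4)/0.4 = 990.9 J.
After step 1: P = 32.89 kPa, V = 27.8 L, T = 180 K.
Step 2 (isobaric): W = PΔV = (32.89 kPa)(64.2 − 27.8 L) = 1197 J.
W_total = 990.9 + 1197 = 2188 J.

W_total ≈ 2190 J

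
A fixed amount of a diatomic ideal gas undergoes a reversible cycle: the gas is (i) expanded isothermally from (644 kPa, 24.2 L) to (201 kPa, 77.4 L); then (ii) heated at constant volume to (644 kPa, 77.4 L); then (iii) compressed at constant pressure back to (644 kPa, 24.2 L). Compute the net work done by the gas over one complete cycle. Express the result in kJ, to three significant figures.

Leg (i): W = PᵢVᵢ ln(V_f/Vᵢ) = (15585) ln(77.4/24.2) = 18119 J.
Leg (ii): W = 0.
Leg (iii): W = PΔV = (644)(24.2 − 77.4) = -34261 J.
W_net = 18119 − 34261 = -16141 J.

W_net ≈ -16.1 kJ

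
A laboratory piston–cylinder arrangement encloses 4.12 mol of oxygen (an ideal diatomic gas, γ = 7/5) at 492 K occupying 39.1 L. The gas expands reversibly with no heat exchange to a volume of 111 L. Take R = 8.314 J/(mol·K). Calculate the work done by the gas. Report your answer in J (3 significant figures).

W ≈ 14400 J

Adiabatic: TV^(γ−1) = const with γ = 7/5.
T₂ = T₁ (V₁/V₂)^(γ−1) = 492 × (39.1/111)^0.4 = 492 × 0.6588 = 324.1 K.
W_by = nCᵥ(T₁ − T₂) = (4.12)(20.79)(492 − 324.1) = 14376 J.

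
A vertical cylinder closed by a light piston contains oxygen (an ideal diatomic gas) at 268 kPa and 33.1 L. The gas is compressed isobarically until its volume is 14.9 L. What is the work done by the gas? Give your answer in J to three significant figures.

Isobaric: W = P ΔV.
W = (268 kPa)(14.9 − 33.1 L) = (268)(-18.2) = -4878 J.

W ≈ -4880 J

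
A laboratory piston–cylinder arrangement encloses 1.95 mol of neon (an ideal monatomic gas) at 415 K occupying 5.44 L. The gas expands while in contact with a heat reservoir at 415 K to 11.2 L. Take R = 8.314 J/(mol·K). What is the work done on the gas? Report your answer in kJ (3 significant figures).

Isothermal: W = nRT ln(V₂/V₁).
W = (1.95)(8.314)(415) × ln(11.2/5.44)
  = 6728 × 0.7221
W_by_gas = 4859 J; work on gas = −W_by = -4859 J.

W ≈ -4.86 kJ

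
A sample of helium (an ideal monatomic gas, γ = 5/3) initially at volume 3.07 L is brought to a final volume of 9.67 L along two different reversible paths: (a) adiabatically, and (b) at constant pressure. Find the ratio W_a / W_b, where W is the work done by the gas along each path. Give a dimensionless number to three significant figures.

W_a / W_b ≈ 0.373

Path (a) adiabatic: W = P₁V₁(1 − (V₁/V₂)^(γ−1))/(γ−1) → W_a/(P₁V₁) = 0.8019.
Path (b) isobaric: W = P₁(V₂ − V₁) → W_b/(P₁V₁) = 2.15.
W_a / W_b = 0.8019 / 2.15 = 0.373.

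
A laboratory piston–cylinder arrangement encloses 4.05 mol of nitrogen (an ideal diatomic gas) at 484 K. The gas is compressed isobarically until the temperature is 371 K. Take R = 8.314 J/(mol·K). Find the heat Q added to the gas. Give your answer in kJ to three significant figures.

Q ≈ -13.3 kJ

Isobaric: W = nRΔT = (4.05)(8.314)(-113) = -3805 J.
ΔU = nCᵥΔT with Cᵥ = 5R/2: ΔU = (4.05)(20.79)(-113) = -9512 J.
Q = ΔU + W = -9512 − 3805 = -13317 J.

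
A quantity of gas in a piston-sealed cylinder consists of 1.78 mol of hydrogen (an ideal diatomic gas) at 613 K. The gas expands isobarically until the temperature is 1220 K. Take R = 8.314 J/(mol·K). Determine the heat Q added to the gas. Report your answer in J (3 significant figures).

Isobaric: W = nRΔT = (1.78)(8.314)(607) = 8983 J.
ΔU = nCᵥΔT with Cᵥ = 5R/2: ΔU = (1.78)(20.79)(607) = 22457 J.
Q = ΔU + W = 22457 + 8983 = 31440 J.

Q ≈ 31400 J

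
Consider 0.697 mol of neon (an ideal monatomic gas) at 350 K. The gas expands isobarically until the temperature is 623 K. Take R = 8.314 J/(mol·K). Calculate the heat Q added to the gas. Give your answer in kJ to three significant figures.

Isobaric: W = nRΔT = (0.697)(8.314)(273) = 1582 J.
ΔU = nCᵥΔT with Cᵥ = 3R/2: ΔU = (0.697)(12.47)(273) = 2373 J.
Q = ΔU + W = 2373 + 1582 = 3955 J.

Q ≈ 3.95 kJ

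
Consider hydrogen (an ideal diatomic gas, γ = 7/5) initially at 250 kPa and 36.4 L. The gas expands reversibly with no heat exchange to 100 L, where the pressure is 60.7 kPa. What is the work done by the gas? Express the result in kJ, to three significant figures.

W ≈ 7.58 kJ

Adiabatic: W = (P₁V₁ − P₂V₂)/(γ − 1) with γ = 7/5.
P₁V₁ = 9100 J, P₂V₂ = 6070 J.
W = (9100 − 6070) / 0.4 = 7575 J.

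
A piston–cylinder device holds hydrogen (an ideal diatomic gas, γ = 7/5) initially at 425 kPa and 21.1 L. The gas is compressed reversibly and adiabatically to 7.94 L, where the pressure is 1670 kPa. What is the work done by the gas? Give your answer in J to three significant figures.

W ≈ -10700 J

Adiabatic: W = (P₁V₁ − P₂V₂)/(γ − 1) with γ = 7/5.
P₁V₁ = 8968 J, P₂V₂ = 13260 J.
W = (8968 − 13260) / 0.4 = -10731 J.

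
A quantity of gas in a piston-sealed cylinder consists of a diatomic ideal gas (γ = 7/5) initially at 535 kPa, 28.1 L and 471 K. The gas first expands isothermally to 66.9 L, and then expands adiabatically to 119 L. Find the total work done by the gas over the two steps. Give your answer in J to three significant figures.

W_total ≈ 20800 J

Step 1 (isothermal): W = P₁V₁ ln(V₂/V₁) = (15034) ln(66.9/28.1) = 13040 J.
After step 1: P = 224.7 kPa, V = 66.9 L, T = 471 K.
Step 2 (adiabatic): W = (P₁V₁ − P₂V₂)/(γ−1) = (15034 − 11940)/0.4 = 7733 J.
W_total = 13040 + 7733 = 20774 J.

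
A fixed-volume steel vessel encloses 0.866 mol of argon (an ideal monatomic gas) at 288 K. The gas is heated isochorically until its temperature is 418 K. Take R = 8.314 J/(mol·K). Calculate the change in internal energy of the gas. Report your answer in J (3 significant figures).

ΔU ≈ 1400 J

Constant volume ⇒ W = 0, so Q = ΔU = nCᵥΔT with Cᵥ = 3R/2 = 12.47 J/(mol·K).
ΔU = (0.866)(12.47)(418 − 288) = 1404 J.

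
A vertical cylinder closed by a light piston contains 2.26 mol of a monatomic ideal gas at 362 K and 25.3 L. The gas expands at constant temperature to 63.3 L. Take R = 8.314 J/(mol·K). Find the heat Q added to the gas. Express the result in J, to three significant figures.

Isothermal ⇒ ΔU = 0, so Q = W = nRT ln(V₂/V₁).
Q = (2.26)(8.314)(362) ln(63.3/25.3) = 6802 × 0.9171 = 6238 J.

Q ≈ 6240 J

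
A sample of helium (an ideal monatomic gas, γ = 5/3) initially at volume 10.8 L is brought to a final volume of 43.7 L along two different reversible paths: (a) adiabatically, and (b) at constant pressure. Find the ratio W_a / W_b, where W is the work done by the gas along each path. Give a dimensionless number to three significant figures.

Path (a) adiabatic: W = P₁V₁(1 − (V₁/V₂)^(γ−1))/(γ−1) → W_a/(P₁V₁) = 0.9093.
Path (b) isobaric: W = P₁(V₂ − V₁) → W_b/(P₁V₁) = 3.046.
W_a / W_b = 0.9093 / 3.046 = 0.2985.

W_a / W_b ≈ 0.298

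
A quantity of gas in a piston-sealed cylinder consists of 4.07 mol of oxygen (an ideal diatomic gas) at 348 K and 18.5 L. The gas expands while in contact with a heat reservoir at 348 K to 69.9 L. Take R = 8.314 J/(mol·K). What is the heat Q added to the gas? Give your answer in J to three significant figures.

Isothermal ⇒ ΔU = 0, so Q = W = nRT ln(V₂/V₁).
Q = (4.07)(8.314)(348) ln(69.9/18.5) = 11776 × 1.329 = 15653 J.

Q ≈ 15700 J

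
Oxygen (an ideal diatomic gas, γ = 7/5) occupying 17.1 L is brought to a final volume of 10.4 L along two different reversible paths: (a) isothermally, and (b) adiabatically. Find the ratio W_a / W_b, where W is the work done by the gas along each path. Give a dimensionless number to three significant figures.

Path (a) isothermal: W = P₁V₁ ln(V₂/V₁) → W_a/(P₁V₁) = -0.4973.
Path (b) adiabatic: W = P₁V₁(1 − (V₁/V₂)^(γ−1))/(γ−1) → W_b/(P₁V₁) = -0.5502.
W_a / W_b = -0.4973 / -0.5502 = 0.9038.

W_a / W_b ≈ 0.904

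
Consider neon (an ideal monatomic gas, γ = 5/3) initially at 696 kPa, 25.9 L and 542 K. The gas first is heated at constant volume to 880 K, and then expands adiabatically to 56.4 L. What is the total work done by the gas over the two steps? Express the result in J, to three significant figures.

W_total ≈ 17800 J

Step 1 (isochoric): W = 0 (constant volume).
After step 1: P = 1130 kPa (V unchanged).
Step 2 (adiabatic): W = (P₁V₁ − P₂V₂)/(γ−1) = (29268 − 17421)/0.667 = 17770 J.
W_total = 0 + 17770 = 17770 J.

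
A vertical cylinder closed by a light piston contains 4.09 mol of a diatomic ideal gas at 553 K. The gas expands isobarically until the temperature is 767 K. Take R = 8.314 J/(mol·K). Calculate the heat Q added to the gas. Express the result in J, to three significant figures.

Isobaric: W = nRΔT = (4.09)(8.314)(214) = 7277 J.
ΔU = nCᵥΔT with Cᵥ = 5R/2: ΔU = (4.09)(20.79)(214) = 18192 J.
Q = ΔU + W = 18192 + 7277 = 25469 J.

Q ≈ 25500 J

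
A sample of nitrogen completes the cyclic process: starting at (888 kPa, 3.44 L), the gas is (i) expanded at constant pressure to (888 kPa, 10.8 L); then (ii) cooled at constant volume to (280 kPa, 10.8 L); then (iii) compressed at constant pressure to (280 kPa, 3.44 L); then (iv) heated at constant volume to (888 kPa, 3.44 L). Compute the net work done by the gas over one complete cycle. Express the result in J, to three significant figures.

W_net ≈ 4470 J

Constant-volume legs do no work.
W(i) = (888)(10.8 − 3.44) = 6536 J; W(iii) = (280)(3.44 − 10.8) = -2061 J.
W_net = 6536 − 2061 = 4475 J (the clockwise enclosed area).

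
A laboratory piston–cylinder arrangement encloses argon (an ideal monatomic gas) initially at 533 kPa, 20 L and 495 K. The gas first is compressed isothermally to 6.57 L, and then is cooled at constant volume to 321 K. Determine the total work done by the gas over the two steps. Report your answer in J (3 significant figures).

Step 1 (isothermal): W = P₁V₁ ln(V₂/V₁) = (10660) ln(6.57/20) = -11867 J.
Step 2 (isochoric): W = 0 (constant volume).
W_total = -11867 + 0 = -11867 J.

W_total ≈ -11900 J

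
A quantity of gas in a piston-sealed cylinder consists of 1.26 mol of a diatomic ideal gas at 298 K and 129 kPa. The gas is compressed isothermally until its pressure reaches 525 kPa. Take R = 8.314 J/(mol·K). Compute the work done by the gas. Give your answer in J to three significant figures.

W ≈ -4380 J

Isothermal process: W = nRT ln(V₂/V₁) = nRT ln(P₁/P₂).
W = (1.26)(8.314)(298) × ln(129/525)
  = 3122 × ln(0.2457) = 3122 × -1.404
W_by_gas = -4382 J.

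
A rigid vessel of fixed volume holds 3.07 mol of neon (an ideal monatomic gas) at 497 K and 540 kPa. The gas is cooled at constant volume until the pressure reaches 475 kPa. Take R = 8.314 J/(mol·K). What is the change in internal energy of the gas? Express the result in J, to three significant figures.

Constant volume ⇒ W = 0, so Q = ΔU = nCᵥΔT with Cᵥ = 3R/2 = 12.47 J/(mol·K).
At constant V, T₂/T₁ = P₂/P₁ ⇒ ΔT = T₁(P₂/P₁ − 1) = 497·(475/540 − 1) = -59.82 K.
ΔU = (3.07)(12.47)(-59.82) = -2290 J.

ΔU ≈ -2290 J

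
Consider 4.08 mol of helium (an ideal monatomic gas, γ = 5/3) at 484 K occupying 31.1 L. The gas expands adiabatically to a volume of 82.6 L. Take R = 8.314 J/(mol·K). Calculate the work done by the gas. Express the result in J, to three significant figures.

W ≈ 11800 J

Adiabatic: TV^(γ−1) = const with γ = 5/3.
T₂ = T₁ (V₁/V₂)^(γ−1) = 484 × (31.1/82.6)^0.667 = 484 × 0.5214 = 252.4 K.
W_by = nCᵥ(T₁ − T₂) = (4.08)(12.47)(484 − 252.4) = 11786 J.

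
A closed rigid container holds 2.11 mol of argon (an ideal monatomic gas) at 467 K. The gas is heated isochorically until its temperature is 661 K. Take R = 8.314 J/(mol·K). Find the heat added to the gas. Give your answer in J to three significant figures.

Constant volume ⇒ W = 0, so Q = ΔU = nCᵥΔT with Cᵥ = 3R/2 = 12.47 J/(mol·K).
ΔU = (2.11)(12.47)(661 − 467) = 5105 J.

Q ≈ 5100 J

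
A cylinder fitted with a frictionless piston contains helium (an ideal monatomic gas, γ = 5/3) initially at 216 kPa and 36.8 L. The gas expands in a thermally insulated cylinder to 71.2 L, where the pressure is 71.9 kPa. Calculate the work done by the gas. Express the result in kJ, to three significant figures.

Adiabatic: W = (P₁V₁ − P₂V₂)/(γ − 1) with γ = 5/3.
P₁V₁ = 7949 J, P₂V₂ = 5119 J.
W = (7949 − 5119) / 0.6667 = 4244 J.

W ≈ 4.24 kJ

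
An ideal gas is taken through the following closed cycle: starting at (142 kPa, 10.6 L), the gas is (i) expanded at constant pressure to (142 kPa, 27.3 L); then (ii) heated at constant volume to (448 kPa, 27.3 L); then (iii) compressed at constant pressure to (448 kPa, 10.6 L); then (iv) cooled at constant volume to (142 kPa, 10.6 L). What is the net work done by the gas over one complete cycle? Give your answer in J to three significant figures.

W_net ≈ -5110 J

Constant-volume legs do no work.
W(i) = (142)(27.3 − 10.6) = 2371 J; W(iii) = (448)(10.6 − 27.3) = -7482 J.
W_net = 2371 − 7482 = -5110 J (the counter-clockwise enclosed area).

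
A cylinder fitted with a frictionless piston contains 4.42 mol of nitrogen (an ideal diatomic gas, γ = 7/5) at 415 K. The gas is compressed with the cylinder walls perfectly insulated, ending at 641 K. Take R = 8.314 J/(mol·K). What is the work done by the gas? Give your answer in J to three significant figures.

W ≈ -20800 J

Adiabatic ⇒ Q = 0, so W_by = −ΔU = nCᵥ(T₁ − T₂).
Cᵥ = 5R/2 = 20.79 J/(mol·K).
W = (4.42)(20.79)(415 − 641) = -20763 J.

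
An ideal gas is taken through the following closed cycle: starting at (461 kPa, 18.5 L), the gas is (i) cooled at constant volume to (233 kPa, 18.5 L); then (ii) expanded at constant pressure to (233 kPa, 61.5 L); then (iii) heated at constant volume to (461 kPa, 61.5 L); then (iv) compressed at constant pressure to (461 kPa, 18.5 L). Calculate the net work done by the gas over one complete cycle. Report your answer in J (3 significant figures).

W_net ≈ -9800 J

Constant-volume legs do no work.
W(ii) = (233)(61.5 − 18.5) = 10019 J; W(iv) = (461)(18.5 − 61.5) = -19823 J.
W_net = 10019 − 19823 = -9804 J (the counter-clockwise enclosed area).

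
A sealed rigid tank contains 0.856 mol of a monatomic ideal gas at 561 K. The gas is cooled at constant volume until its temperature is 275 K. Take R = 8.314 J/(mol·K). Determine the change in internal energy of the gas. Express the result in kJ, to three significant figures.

Constant volume ⇒ W = 0, so Q = ΔU = nCᵥΔT with Cᵥ = 3R/2 = 12.47 J/(mol·K).
ΔU = (0.856)(12.47)(275 − 561) = -3053 J.

ΔU ≈ -3.05 kJ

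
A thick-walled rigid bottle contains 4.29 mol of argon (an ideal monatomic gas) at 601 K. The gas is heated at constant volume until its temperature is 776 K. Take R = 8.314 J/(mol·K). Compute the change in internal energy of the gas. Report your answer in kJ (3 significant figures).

ΔU ≈ 9.36 kJ

Constant volume ⇒ W = 0, so Q = ΔU = nCᵥΔT with Cᵥ = 3R/2 = 12.47 J/(mol·K).
ΔU = (4.29)(12.47)(776 − 601) = 9363 J.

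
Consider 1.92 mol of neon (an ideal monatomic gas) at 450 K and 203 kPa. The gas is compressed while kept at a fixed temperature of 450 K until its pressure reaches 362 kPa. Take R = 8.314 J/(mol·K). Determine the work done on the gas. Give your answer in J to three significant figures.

Isothermal process: W = nRT ln(V₂/V₁) = nRT ln(P₁/P₂).
W = (1.92)(8.314)(450) × ln(203/362)
  = 7183 × ln(0.5608) = 7183 × -0.5784
W_by_gas = -4155 J; work on gas = −W_by = 4155 J.

W ≈ 4160 J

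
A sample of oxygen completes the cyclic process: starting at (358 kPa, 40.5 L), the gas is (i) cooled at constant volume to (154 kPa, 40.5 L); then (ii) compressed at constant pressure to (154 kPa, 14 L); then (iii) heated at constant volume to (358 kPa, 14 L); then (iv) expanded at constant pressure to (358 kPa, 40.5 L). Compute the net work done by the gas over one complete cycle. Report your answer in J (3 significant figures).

W_net ≈ 5410 J

Constant-volume legs do no work.
W(ii) = (154)(14 − 40.5) = -4081 J; W(iv) = (358)(40.5 − 14) = 9487 J.
W_net = -4081 + 9487 = 5406 J (the clockwise enclosed area).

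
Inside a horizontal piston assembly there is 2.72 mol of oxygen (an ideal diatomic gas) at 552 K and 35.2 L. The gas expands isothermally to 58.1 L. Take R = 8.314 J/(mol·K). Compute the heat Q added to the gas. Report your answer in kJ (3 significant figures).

Isothermal ⇒ ΔU = 0, so Q = W = nRT ln(V₂/V₁).
Q = (2.72)(8.314)(552) ln(58.1/35.2) = 12483 × 0.5011 = 6255 J.

Q ≈ 6.26 kJ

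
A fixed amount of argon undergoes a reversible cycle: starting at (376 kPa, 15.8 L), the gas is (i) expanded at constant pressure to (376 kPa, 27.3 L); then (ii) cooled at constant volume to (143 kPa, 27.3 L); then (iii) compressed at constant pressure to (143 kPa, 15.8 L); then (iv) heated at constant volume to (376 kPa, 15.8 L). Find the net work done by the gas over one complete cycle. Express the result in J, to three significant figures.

W_net ≈ 2680 J

Constant-volume legs do no work.
W(i) = (376)(27.3 − 15.8) = 4324 J; W(iii) = (143)(15.8 − 27.3) = -1644 J.
W_net = 4324 − 1644 = 2680 J (the clockwise enclosed area).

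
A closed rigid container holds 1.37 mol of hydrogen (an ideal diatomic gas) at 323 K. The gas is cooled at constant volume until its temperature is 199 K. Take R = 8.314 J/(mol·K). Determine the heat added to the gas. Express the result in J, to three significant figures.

Constant volume ⇒ W = 0, so Q = ΔU = nCᵥΔT with Cᵥ = 5R/2 = 20.79 J/(mol·K).
ΔU = (1.37)(20.79)(199 − 323) = -3531 J.

Q ≈ -3530 J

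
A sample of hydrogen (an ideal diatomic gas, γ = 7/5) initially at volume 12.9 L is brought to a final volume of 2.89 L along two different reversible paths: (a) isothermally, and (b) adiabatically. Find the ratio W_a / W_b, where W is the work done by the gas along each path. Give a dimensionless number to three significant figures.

W_a / W_b ≈ 0.730

Path (a) isothermal: W = P₁V₁ ln(V₂/V₁) → W_a/(P₁V₁) = -1.496.
Path (b) adiabatic: W = P₁V₁(1 − (V₁/V₂)^(γ−1))/(γ−1) → W_b/(P₁V₁) = -2.048.
W_a / W_b = -1.496 / -2.048 = 0.7305.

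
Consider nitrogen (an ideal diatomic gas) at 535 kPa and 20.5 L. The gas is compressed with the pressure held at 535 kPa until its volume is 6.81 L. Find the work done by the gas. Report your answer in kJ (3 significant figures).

Isobaric: W = P ΔV.
W = (535 kPa)(6.81 − 20.5 L) = (535)(-13.69) = -7324 J.

W ≈ -7.32 kJ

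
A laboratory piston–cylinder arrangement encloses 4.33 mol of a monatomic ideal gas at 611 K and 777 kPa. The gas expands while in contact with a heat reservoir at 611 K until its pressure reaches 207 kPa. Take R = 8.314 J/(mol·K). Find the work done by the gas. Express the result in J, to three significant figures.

W ≈ 29100 J

Isothermal process: W = nRT ln(V₂/V₁) = nRT ln(P₁/P₂).
W = (4.33)(8.314)(611) × ln(777/207)
  = 21996 × ln(3.754) = 21996 × 1.323
W_by_gas = 29094 J.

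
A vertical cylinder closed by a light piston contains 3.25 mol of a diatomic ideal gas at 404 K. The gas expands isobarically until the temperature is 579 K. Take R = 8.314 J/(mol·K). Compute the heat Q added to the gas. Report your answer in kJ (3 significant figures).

Q ≈ 16.6 kJ

Isobaric: W = nRΔT = (3.25)(8.314)(175) = 4729 J.
ΔU = nCᵥΔT with Cᵥ = 5R/2: ΔU = (3.25)(20.79)(175) = 11821 J.
Q = ΔU + W = 11821 + 4729 = 16550 J.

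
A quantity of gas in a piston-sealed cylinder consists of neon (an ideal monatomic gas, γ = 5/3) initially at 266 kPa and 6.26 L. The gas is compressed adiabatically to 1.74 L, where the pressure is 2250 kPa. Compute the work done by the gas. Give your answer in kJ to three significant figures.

Adiabatic: W = (P₁V₁ − P₂V₂)/(γ − 1) with γ = 5/3.
P₁V₁ = 1665 J, P₂V₂ = 3915 J.
W = (1665 − 3915) / 0.6667 = -3375 J.

W ≈ -3.37 kJ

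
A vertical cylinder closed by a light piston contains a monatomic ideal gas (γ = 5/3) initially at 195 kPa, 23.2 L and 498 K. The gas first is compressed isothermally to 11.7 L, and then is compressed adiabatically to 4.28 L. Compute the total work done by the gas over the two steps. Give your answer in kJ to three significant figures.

Step 1 (isothermal): W = P₁V₁ ln(V₂/V₁) = (4524) ln(11.7/23.2) = -3097 J.
After step 1: P = 386.7 kPa, V = 11.7 L, T = 498 K.
Step 2 (adiabatic): W = (P₁V₁ − P₂V₂)/(γ−1) = (4524 − 8845)/0.667 = -6481 J.
W_total = -3097 − 6481 = -9578 J.

W_total ≈ -9.58 kJ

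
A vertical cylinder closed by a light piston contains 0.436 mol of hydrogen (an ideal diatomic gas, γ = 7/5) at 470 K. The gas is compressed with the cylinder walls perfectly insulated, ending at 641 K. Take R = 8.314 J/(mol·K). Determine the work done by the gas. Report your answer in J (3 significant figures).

Adiabatic ⇒ Q = 0, so W_by = −ΔU = nCᵥ(T₁ − T₂).
Cᵥ = 5R/2 = 20.79 J/(mol·K).
W = (0.436)(20.79)(470 − 641) = -1550 J.

W ≈ -1550 J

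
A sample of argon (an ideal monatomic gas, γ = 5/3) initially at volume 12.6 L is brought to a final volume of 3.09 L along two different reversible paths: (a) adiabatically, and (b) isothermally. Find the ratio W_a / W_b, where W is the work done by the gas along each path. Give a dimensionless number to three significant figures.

W_a / W_b ≈ 1.66

Path (a) adiabatic: W = P₁V₁(1 − (V₁/V₂)^(γ−1))/(γ−1) → W_a/(P₁V₁) = -2.329.
Path (b) isothermal: W = P₁V₁ ln(V₂/V₁) → W_b/(P₁V₁) = -1.406.
W_a / W_b = -2.329 / -1.406 = 1.657.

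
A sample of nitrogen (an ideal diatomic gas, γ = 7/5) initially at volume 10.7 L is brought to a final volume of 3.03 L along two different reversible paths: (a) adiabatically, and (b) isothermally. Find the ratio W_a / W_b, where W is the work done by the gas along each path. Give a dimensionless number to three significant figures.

W_a / W_b ≈ 1.30

Path (a) adiabatic: W = P₁V₁(1 − (V₁/V₂)^(γ−1))/(γ−1) → W_a/(P₁V₁) = -1.641.
Path (b) isothermal: W = P₁V₁ ln(V₂/V₁) → W_b/(P₁V₁) = -1.262.
W_a / W_b = -1.641 / -1.262 = 1.301.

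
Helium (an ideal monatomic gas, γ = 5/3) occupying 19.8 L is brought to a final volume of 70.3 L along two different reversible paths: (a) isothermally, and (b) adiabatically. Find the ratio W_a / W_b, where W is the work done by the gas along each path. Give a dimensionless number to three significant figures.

Path (a) isothermal: W = P₁V₁ ln(V₂/V₁) → W_a/(P₁V₁) = 1.267.
Path (b) adiabatic: W = P₁V₁(1 − (V₁/V₂)^(γ−1))/(γ−1) → W_b/(P₁V₁) = 0.8555.
W_a / W_b = 1.267 / 0.8555 = 1.481.

W_a / W_b ≈ 1.48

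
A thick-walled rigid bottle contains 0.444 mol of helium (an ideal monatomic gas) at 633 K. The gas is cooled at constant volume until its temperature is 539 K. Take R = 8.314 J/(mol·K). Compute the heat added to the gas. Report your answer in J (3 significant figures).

Constant volume ⇒ W = 0, so Q = ΔU = nCᵥΔT with Cᵥ = 3R/2 = 12.47 J/(mol·K).
ΔU = (0.444)(12.47)(539 − 633) = -520.5 J.

Q ≈ -520 J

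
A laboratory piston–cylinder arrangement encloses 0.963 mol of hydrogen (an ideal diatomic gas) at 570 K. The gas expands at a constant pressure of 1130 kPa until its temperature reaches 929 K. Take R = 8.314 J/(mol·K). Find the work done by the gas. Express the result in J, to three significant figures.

W ≈ 2870 J

Isobaric: W = P ΔV = nR ΔT.
W = (0.963)(8.314)(929 − 570) = 2874 J.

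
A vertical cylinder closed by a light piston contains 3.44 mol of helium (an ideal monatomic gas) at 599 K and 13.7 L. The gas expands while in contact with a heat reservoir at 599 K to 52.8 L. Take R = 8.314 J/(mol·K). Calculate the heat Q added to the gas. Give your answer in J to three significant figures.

Q ≈ 23100 J

Isothermal ⇒ ΔU = 0, so Q = W = nRT ln(V₂/V₁).
Q = (3.44)(8.314)(599) ln(52.8/13.7) = 17131 × 1.349 = 23112 J.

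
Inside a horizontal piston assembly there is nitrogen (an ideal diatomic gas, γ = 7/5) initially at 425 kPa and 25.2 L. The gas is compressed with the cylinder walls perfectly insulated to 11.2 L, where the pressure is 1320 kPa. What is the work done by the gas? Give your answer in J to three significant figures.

W ≈ -10200 J

Adiabatic: W = (P₁V₁ − P₂V₂)/(γ − 1) with γ = 7/5.
P₁V₁ = 10710 J, P₂V₂ = 14784 J.
W = (10710 − 14784) / 0.4 = -10185 J.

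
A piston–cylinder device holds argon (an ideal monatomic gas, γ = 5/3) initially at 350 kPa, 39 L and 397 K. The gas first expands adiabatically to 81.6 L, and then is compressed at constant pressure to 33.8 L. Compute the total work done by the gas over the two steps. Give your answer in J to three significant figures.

W_total ≈ 3070 J

Step 1 (adiabatic): W = (P₁V₁ − P₂V₂)/(γ−1) = (13650 − 8344)/0.667 = 7959 J.
After step 1: P = 102.3 kPa, V = 81.6 L, T = 242.7 K.
Step 2 (isobaric): W = PΔV = (102.3 kPa)(33.8 − 81.6 L) = -4888 J.
W_total = 7959 − 4888 = 3071 J.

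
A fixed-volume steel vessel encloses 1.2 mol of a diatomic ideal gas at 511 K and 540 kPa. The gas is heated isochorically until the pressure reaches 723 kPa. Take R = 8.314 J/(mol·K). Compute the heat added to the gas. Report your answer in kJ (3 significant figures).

Q ≈ 4.32 kJ

Constant volume ⇒ W = 0, so Q = ΔU = nCᵥΔT with Cᵥ = 5R/2 = 20.79 J/(mol·K).
At constant V, T₂/T₁ = P₂/P₁ ⇒ ΔT = T₁(P₂/P₁ − 1) = 511·(723/540 − 1) = 173.2 K.
ΔU = (1.2)(20.79)(173.2) = 4319 J.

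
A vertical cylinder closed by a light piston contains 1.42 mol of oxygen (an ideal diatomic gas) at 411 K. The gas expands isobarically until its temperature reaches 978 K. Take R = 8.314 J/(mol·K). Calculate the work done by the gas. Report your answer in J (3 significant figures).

W ≈ 6690 J

Isobaric: W = P ΔV = nR ΔT.
W = (1.42)(8.314)(978 − 411) = 6694 J.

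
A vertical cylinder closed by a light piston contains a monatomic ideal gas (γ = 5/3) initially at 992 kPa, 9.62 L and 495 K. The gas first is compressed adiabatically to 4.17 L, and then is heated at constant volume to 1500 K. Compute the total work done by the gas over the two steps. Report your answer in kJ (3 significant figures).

W_total ≈ -10.7 kJ

Step 1 (adiabatic): W = (P₁V₁ − P₂V₂)/(γ−1) = (9543 − 16661)/0.667 = -10678 J.
Step 2 (isochoric): W = 0 (constant volume).
W_total = -10678 + 0 = -10678 J.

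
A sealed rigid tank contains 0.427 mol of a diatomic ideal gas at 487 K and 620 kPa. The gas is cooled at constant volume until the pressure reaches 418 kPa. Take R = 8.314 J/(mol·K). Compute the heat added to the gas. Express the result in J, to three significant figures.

Q ≈ -1410 J

Constant volume ⇒ W = 0, so Q = ΔU = nCᵥΔT with Cᵥ = 5R/2 = 20.79 J/(mol·K).
At constant V, T₂/T₁ = P₂/P₁ ⇒ ΔT = T₁(P₂/P₁ − 1) = 487·(418/620 − 1) = -158.7 K.
ΔU = (0.427)(20.79)(-158.7) = -1408 J.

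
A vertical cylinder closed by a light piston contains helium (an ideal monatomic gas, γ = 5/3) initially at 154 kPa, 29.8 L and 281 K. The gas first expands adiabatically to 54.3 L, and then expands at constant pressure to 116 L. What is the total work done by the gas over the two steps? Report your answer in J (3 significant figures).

Step 1 (adiabatic): W = (P₁V₁ − P₂V₂)/(γ−1) = (4589 − 3076)/0.667 = 2269 J.
After step 1: P = 56.65 kPa, V = 54.3 L, T = 188.4 K.
Step 2 (isobaric): W = PΔV = (56.65 kPa)(116 − 54.3 L) = 3495 J.
W_total = 2269 + 3495 = 5765 J.

W_total ≈ 5760 J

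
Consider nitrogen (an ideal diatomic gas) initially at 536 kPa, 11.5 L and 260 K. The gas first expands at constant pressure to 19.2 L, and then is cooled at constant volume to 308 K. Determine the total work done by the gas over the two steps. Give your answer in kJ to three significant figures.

Step 1 (isobaric): W = PΔV = (536 kPa)(19.2 − 11.5 L) = 4127 J.
Step 2 (isochoric): W = 0 (constant volume).
W_total = 4127 + 0 = 4127 J.

W_total ≈ 4.13 kJ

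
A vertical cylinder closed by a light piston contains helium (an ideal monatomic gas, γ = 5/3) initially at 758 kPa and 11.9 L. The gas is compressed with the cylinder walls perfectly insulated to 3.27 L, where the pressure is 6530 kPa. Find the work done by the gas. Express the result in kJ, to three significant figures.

Adiabatic: W = (P₁V₁ − P₂V₂)/(γ − 1) with γ = 5/3.
P₁V₁ = 9020 J, P₂V₂ = 21353 J.
W = (9020 − 21353) / 0.6667 = -18499 J.

W ≈ -18.5 kJ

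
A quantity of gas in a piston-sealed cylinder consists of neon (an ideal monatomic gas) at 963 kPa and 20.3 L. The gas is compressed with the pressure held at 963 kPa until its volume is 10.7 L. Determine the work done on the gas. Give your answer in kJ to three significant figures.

Isobaric: W = P ΔV.
W = (963 kPa)(10.7 − 20.3 L) = (963)(-9.6) = -9245 J.
Work on gas = −W_by = 9245 J.

W ≈ 9.24 kJ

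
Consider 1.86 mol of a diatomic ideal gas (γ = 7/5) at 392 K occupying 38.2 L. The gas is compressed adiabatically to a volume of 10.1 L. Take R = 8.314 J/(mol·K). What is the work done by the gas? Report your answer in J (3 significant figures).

Adiabatic: TV^(γ−1) = const with γ = 7/5.
T₂ = T₁ (V₁/V₂)^(γ−1) = 392 × (38.2/10.1)^0.4 = 392 × 1.703 = 667.4 K.
W_by = nCᵥ(T₁ − T₂) = (1.86)(20.79)(392 − 667.4) = -10647 J.

W ≈ -10600 J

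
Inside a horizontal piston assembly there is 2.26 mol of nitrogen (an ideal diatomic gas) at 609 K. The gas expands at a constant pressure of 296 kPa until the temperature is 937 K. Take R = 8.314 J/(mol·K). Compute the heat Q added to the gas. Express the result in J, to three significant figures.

Q ≈ 21600 J

Isobaric: W = nRΔT = (2.26)(8.314)(328) = 6163 J.
ΔU = nCᵥΔT with Cᵥ = 5R/2: ΔU = (2.26)(20.79)(328) = 15408 J.
Q = ΔU + W = 15408 + 6163 = 21571 J.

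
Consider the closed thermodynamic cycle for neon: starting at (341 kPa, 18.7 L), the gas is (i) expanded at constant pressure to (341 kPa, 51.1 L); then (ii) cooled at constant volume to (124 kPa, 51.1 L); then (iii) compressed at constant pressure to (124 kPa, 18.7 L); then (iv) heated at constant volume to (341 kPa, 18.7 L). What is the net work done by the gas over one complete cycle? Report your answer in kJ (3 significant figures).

Constant-volume legs do no work.
W(i) = (341)(51.1 − 18.7) = 11048 J; W(iii) = (124)(18.7 − 51.1) = -4018 J.
W_net = 11048 − 4018 = 7031 J (the clockwise enclosed area).

W_net ≈ 7.03 kJ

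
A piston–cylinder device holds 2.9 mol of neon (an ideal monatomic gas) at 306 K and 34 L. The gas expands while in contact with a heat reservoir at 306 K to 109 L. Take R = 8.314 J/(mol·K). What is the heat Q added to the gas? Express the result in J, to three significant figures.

Q ≈ 8600 J

Isothermal ⇒ ΔU = 0, so Q = W = nRT ln(V₂/V₁).
Q = (2.9)(8.314)(306) ln(109/34) = 7378 × 1.165 = 8595 J.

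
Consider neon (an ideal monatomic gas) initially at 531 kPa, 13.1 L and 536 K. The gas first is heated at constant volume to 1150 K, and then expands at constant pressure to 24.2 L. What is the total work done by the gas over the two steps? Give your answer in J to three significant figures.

Step 1 (isochoric): W = 0 (constant volume).
After step 1: P = 1139 kPa (V unchanged).
Step 2 (isobaric): W = PΔV = (1139 kPa)(24.2 − 13.1 L) = 12646 J.
W_total = 0 + 12646 = 12646 J.

W_total ≈ 12600 J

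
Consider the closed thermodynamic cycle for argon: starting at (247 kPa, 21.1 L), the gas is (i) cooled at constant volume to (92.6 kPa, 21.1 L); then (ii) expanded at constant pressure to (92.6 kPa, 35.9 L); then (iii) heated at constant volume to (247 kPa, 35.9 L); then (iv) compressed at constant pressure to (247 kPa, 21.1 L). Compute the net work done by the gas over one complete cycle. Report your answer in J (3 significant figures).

W_net ≈ -2290 J

Constant-volume legs do no work.
W(ii) = (92.6)(35.9 − 21.1) = 1370 J; W(iv) = (247)(21.1 − 35.9) = -3656 J.
W_net = 1370 − 3656 = -2285 J (the counter-clockwise enclosed area).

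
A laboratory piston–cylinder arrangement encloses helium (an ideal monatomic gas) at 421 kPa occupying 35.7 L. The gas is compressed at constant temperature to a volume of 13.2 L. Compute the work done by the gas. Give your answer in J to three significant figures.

W ≈ -15000 J

Isothermal: W = nRT ln(V₂/V₁) = P₁V₁ ln(V₂/V₁).
P₁V₁ = (421 kPa)(35.7 L) = 15030 J.
W = 15030 × ln(13.2/35.7) = 15030 × -0.9949
W_by_gas = -14954 J.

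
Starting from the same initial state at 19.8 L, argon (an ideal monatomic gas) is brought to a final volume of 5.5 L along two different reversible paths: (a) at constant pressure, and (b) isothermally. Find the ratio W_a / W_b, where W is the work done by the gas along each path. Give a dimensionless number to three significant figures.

W_a / W_b ≈ 0.564

Path (a) isobaric: W = P₁(V₂ − V₁) → W_a/(P₁V₁) = -0.7222.
Path (b) isothermal: W = P₁V₁ ln(V₂/V₁) → W_b/(P₁V₁) = -1.281.
W_a / W_b = -0.7222 / -1.281 = 0.5638.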